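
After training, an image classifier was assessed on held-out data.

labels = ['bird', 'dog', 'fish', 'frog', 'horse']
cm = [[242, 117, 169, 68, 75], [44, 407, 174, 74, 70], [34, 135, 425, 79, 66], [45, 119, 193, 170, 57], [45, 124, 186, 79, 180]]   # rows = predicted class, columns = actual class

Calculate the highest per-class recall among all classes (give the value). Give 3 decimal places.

Per-class recall (TP/(TP+FN)):
  bird: TP=242, FN=44+34+45+45=168 → 242/410 = 0.5902
  dog: TP=407, FN=117+135+119+124=495 → 407/902 = 0.4512
  fish: TP=425, FN=169+174+193+186=722 → 425/1147 = 0.3705
  frog: TP=170, FN=68+74+79+79=300 → 170/470 = 0.3617
  horse: TP=180, FN=75+70+66+57=268 → 180/448 = 0.4018
Highest is class 'bird' with recall = 0.590.

0.590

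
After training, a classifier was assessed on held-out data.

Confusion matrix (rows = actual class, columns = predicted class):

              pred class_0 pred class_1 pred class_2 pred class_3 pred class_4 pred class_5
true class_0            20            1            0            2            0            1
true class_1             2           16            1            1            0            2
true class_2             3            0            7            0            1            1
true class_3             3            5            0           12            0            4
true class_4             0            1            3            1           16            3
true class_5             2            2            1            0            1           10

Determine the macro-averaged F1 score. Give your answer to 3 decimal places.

Per-class F1 score (2·TP/(2·TP+FP+FN)):
  class_0: TP=20, FP=2+3+3+0+2=10, FN=1+0+2+0+1=4 → 40/54 = 0.7407
  class_1: TP=16, FP=1+0+5+1+2=9, FN=2+1+1+0+2=6 → 32/47 = 0.6809
  class_2: TP=7, FP=0+1+0+3+1=5, FN=3+0+0+1+1=5 → 14/24 = 0.5833
  class_3: TP=12, FP=2+1+0+1+0=4, FN=3+5+0+0+4=12 → 24/40 = 0.6000
  class_4: TP=16, FP=0+0+1+0+1=2, FN=0+1+3+1+3=8 → 32/42 = 0.7619
  class_5: TP=10, FP=1+2+1+4+3=11, FN=2+2+1+0+1=6 → 20/37 = 0.5405
Macro-F1 score = mean = (0.7407 + 0.6809 + 0.5833 + 0.6000 + 0.7619 + 0.5405) / 6 = 0.651

0.651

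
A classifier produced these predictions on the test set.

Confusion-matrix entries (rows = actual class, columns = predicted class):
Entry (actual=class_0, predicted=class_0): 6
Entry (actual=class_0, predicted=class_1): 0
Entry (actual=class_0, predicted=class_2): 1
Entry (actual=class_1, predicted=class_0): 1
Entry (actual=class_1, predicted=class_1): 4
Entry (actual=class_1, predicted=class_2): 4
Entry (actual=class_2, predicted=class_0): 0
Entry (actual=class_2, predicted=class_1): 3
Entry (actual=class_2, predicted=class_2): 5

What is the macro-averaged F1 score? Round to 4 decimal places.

0.6376

Per-class F1 score (2·TP/(2·TP+FP+FN)):
  class_0: TP=6, FP=1+0=1, FN=0+1=1 → 12/14 = 0.85714
  class_1: TP=4, FP=0+3=3, FN=1+4=5 → 8/16 = 0.50000
  class_2: TP=5, FP=1+4=5, FN=0+3=3 → 10/18 = 0.55556
Macro-F1 score = mean = (0.85714 + 0.50000 + 0.55556) / 3 = 0.6376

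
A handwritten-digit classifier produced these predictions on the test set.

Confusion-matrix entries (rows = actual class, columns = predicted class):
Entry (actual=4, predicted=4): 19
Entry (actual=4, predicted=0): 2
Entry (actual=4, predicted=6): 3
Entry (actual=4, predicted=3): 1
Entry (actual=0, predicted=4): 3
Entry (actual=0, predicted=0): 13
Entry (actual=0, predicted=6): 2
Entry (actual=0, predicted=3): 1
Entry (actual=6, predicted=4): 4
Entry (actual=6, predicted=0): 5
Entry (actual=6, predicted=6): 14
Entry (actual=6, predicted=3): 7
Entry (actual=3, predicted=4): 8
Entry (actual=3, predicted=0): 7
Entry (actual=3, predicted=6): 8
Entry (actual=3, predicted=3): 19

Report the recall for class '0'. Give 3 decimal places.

0.684

One-vs-rest for '0': TP = diagonal; FP = other classes predicted '0'; FN = '0' predicted as other.
recall = TP/(TP+FN).
0: TP=13, FN=3+2+1=6 → 13/19 = 0.6842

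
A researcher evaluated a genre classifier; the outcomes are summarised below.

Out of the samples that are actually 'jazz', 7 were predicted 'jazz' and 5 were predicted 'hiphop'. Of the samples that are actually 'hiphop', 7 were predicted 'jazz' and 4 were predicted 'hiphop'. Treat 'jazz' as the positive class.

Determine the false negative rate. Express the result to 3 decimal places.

0.417

FNR = FN/(FN+TP) = 5/(5+7) = 0.417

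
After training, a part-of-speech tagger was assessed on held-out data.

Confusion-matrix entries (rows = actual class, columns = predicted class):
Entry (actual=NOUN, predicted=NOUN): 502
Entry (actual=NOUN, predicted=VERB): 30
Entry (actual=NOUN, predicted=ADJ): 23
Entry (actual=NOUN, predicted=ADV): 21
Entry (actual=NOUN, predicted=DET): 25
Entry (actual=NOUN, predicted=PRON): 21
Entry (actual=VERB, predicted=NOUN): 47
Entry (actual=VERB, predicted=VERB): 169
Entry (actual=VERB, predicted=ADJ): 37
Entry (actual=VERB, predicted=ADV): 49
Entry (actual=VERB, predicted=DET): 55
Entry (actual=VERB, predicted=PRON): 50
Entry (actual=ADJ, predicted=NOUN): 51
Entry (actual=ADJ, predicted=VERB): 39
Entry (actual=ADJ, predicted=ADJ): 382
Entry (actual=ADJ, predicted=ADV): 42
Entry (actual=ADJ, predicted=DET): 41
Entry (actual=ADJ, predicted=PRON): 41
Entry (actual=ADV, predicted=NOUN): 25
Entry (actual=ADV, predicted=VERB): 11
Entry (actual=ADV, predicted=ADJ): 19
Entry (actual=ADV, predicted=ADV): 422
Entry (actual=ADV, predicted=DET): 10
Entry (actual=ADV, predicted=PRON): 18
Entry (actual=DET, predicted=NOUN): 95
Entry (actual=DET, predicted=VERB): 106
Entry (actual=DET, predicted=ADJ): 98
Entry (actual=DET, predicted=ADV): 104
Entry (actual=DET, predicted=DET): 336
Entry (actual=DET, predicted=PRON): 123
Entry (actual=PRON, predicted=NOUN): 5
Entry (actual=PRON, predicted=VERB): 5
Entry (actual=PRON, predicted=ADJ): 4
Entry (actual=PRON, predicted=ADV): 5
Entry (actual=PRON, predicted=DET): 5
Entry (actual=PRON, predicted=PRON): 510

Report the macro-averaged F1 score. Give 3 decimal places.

0.645

Per-class F1 score (2·TP/(2·TP+FP+FN)):
  NOUN: TP=502, FP=47+51+25+95+5=223, FN=30+23+21+25+21=120 → 1004/1347 = 0.7454
  VERB: TP=169, FP=30+39+11+106+5=191, FN=47+37+49+55+50=238 → 338/767 = 0.4407
  ADJ: TP=382, FP=23+37+19+98+4=181, FN=51+39+42+41+41=214 → 764/1159 = 0.6592
  ADV: TP=422, FP=21+49+42+104+5=221, FN=25+11+19+10+18=83 → 844/1148 = 0.7352
  DET: TP=336, FP=25+55+41+10+5=136, FN=95+106+98+104+123=526 → 672/1334 = 0.5037
  PRON: TP=510, FP=21+50+41+18+123=253, FN=5+5+4+5+5=24 → 1020/1297 = 0.7864
Macro-F1 score = mean = (0.7454 + 0.4407 + 0.6592 + 0.7352 + 0.5037 + 0.7864) / 6 = 0.645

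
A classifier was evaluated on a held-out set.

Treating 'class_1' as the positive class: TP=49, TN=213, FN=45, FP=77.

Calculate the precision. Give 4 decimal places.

Precision = TP/(TP+FP) = 49/(49+77) = 49/126 = 0.3889

0.3889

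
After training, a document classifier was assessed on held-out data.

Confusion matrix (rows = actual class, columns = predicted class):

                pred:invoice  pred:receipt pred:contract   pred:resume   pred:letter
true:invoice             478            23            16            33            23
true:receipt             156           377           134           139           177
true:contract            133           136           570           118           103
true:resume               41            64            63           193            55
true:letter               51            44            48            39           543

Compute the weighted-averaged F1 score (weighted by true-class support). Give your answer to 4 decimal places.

0.5676

Per-class F1 score (2·TP/(2·TP+FP+FN)):
  invoice: TP=478, FP=156+133+41+51=381, FN=23+16+33+23=95 → 956/1432 = 0.66760
  receipt: TP=377, FP=23+136+64+44=267, FN=156+134+139+177=606 → 754/1627 = 0.46343
  contract: TP=570, FP=16+134+63+48=261, FN=133+136+118+103=490 → 1140/1891 = 0.60286
  resume: TP=193, FP=33+139+118+39=329, FN=41+64+63+55=223 → 386/938 = 0.41151
  letter: TP=543, FP=23+177+103+55=358, FN=51+44+48+39=182 → 1086/1626 = 0.66790
Weighted-F1 score = Σ (supportᵢ/N)·F1 scoreᵢ with N=3757: (573/3757)·0.66760 + (983/3757)·0.46343 + (1060/3757)·0.60286 + (416/3757)·0.41151 + (725/3757)·0.66790 = 0.5676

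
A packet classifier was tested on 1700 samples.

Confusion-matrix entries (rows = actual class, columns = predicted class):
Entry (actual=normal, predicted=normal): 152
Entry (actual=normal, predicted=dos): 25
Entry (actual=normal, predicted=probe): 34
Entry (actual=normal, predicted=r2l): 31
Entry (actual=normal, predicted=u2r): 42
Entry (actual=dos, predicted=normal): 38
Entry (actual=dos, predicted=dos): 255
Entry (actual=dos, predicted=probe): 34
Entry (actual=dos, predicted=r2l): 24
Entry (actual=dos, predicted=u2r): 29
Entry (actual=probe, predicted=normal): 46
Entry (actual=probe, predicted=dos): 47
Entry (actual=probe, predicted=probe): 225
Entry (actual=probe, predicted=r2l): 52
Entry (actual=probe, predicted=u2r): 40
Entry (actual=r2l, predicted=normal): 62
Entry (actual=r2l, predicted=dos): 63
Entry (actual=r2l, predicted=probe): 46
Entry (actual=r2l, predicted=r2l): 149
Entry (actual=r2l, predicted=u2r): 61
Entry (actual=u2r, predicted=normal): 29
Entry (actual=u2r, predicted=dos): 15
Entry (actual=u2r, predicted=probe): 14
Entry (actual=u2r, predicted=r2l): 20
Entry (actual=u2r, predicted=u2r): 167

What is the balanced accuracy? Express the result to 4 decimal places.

0.5656

Balanced accuracy = mean of per-class recall.
  normal: recall = 152/284 = 0.53521
  dos: recall = 255/380 = 0.67105
  probe: recall = 225/410 = 0.54878
  r2l: recall = 149/381 = 0.39108
  u2r: recall = 167/245 = 0.68163
Mean = (0.53521 + 0.67105 + 0.54878 + 0.39108 + 0.68163) / 5 = 0.5656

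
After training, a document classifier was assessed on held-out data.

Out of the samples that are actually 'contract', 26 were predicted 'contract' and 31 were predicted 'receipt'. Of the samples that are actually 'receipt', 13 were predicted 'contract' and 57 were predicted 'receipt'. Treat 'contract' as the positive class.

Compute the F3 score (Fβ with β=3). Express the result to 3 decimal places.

Fβ = (1+β²)·TP / ((1+β²)·TP + β²·FN + FP), with β²=9
= 10·26 / (10·26 + 9·31 + 13) = 0.471

0.471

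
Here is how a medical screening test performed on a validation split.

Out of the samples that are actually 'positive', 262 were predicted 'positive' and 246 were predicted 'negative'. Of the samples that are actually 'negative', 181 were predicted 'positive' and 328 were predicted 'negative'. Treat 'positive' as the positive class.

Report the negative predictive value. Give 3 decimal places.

0.571

NPV = TN/(TN+FN) = 328/(328+246) = 0.571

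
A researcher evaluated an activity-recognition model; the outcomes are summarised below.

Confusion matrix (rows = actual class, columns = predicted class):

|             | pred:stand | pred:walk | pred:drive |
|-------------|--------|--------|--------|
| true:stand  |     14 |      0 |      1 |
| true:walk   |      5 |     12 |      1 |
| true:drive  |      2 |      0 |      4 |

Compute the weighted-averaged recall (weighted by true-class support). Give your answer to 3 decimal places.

0.769

Per-class recall (TP/(TP+FN)):
  stand: TP=14, FN=0+1=1 → 14/15 = 0.9333
  walk: TP=12, FN=5+1=6 → 12/18 = 0.6667
  drive: TP=4, FN=2+0=2 → 4/6 = 0.6667
Weighted-recall = Σ (supportᵢ/N)·recallᵢ with N=39: (15/39)·0.9333 + (18/39)·0.6667 + (6/39)·0.6667 = 0.769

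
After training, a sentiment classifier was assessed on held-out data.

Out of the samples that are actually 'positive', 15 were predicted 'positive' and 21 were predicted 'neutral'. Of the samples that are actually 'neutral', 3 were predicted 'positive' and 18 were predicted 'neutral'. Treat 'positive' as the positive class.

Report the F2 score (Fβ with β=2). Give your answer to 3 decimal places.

Fβ = (1+β²)·TP / ((1+β²)·TP + β²·FN + FP), with β²=4
= 5·15 / (5·15 + 4·21 + 3) = 0.463

0.463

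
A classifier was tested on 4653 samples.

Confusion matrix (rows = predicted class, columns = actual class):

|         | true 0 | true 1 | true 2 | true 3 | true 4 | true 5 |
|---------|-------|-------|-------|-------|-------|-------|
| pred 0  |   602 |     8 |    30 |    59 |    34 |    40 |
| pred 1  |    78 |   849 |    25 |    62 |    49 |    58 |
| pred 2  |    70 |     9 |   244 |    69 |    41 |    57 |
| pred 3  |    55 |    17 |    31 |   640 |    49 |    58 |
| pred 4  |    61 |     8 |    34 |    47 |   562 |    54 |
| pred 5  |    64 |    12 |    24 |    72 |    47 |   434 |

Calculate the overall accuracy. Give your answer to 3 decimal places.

0.716

Accuracy = trace / total = (602+849+244+640+562+434=3331) / 4653 = 3331/4653 = 0.716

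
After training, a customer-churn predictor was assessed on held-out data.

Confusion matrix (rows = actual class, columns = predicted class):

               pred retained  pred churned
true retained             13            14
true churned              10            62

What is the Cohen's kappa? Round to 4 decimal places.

0.3592

Observed agreement pₒ = trace/N = 75/99 = 0.75758
Expected agreement pₑ = Σ (rowᵢ·colᵢ)/N² = (27·23 + 72·76)/99² = 0.62167
κ = (pₒ − pₑ)/(1 − pₑ) = (0.75758 − 0.62167)/(1 − 0.62167) = 0.3592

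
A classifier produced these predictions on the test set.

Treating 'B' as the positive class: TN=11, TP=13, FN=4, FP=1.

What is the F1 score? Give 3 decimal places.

Precision = TP/(TP+FP) = 13/14 = 0.9286
Recall = TP/(TP+FN) = 13/17 = 0.7647
F1 = 2·TP/(2·TP+FP+FN) = 26/31 = 0.839

0.839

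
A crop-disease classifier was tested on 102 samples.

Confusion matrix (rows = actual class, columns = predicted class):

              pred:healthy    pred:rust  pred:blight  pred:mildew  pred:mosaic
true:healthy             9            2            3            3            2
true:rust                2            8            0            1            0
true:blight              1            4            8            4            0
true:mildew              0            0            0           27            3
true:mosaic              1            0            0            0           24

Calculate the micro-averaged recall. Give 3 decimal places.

Micro-averaging pools counts across classes: ΣTP=76, ΣFP=26, ΣFN=26.
Micro-recall = TP/(TP+FN) on pooled counts = 0.745 (equals overall accuracy in single-label multiclass).

0.745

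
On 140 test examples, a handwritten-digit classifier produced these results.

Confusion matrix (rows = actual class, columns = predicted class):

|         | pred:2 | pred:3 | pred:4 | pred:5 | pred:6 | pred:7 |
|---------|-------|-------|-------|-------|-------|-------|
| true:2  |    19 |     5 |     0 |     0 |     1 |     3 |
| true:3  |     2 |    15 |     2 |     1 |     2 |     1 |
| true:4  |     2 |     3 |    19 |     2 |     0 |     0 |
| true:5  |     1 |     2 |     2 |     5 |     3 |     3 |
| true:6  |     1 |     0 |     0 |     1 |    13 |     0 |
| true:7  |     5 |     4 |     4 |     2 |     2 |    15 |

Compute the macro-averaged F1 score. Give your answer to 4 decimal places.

0.5995

Per-class F1 score (2·TP/(2·TP+FP+FN)):
  2: TP=19, FP=2+2+1+1+5=11, FN=5+0+0+1+3=9 → 38/58 = 0.65517
  3: TP=15, FP=5+3+2+0+4=14, FN=2+2+1+2+1=8 → 30/52 = 0.57692
  4: TP=19, FP=0+2+2+0+4=8, FN=2+3+2+0+0=7 → 38/53 = 0.71698
  5: TP=5, FP=0+1+2+1+2=6, FN=1+2+2+3+3=11 → 10/27 = 0.37037
  6: TP=13, FP=1+2+0+3+2=8, FN=1+0+0+1+0=2 → 26/36 = 0.72222
  7: TP=15, FP=3+1+0+3+0=7, FN=5+4+4+2+2=17 → 30/54 = 0.55556
Macro-F1 score = mean = (0.65517 + 0.57692 + 0.71698 + 0.37037 + 0.72222 + 0.55556) / 6 = 0.5995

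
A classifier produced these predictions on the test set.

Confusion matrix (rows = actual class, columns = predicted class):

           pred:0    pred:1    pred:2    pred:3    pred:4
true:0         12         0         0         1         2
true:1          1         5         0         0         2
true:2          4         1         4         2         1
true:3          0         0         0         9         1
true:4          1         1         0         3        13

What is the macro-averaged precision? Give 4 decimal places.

Per-class precision (TP/(TP+FP)):
  0: TP=12, FP=1+4+0+1=6 → 12/18 = 0.66667
  1: TP=5, FP=0+1+0+1=2 → 5/7 = 0.71429
  2: TP=4, FP=0+0+0+0=0 → 4/4 = 1.00000
  3: TP=9, FP=1+0+2+3=6 → 9/15 = 0.60000
  4: TP=13, FP=2+2+1+1=6 → 13/19 = 0.68421
Macro-precision = mean = (0.66667 + 0.71429 + 1.00000 + 0.60000 + 0.68421) / 5 = 0.7330

0.7330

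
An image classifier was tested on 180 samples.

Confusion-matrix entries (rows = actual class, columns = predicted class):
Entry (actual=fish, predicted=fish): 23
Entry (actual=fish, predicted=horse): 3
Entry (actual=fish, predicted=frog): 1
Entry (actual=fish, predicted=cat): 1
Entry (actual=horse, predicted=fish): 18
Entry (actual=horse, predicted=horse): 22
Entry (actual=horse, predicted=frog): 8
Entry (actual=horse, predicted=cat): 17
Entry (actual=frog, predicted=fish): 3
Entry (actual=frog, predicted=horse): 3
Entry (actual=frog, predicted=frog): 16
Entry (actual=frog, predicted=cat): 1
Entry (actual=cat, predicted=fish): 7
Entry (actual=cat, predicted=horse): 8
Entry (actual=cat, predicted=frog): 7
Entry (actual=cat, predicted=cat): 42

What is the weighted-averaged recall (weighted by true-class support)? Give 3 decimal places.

Per-class recall (TP/(TP+FN)):
  fish: TP=23, FN=3+1+1=5 → 23/28 = 0.8214
  horse: TP=22, FN=18+8+17=43 → 22/65 = 0.3385
  frog: TP=16, FN=3+3+1=7 → 16/23 = 0.6957
  cat: TP=42, FN=7+8+7=22 → 42/64 = 0.6563
Weighted-recall = Σ (supportᵢ/N)·recallᵢ with N=180: (28/180)·0.8214 + (65/180)·0.3385 + (23/180)·0.6957 + (64/180)·0.6563 = 0.572

0.572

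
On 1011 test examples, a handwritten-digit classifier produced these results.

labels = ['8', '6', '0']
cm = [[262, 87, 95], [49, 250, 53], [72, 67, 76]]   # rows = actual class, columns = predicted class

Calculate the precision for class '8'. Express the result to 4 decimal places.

0.6841

Take TP from the diagonal, FP from the rest of the '8' prediction marginal, FN from the rest of the '8' actual marginal.
precision = TP/(TP+FP).
8: TP=262, FP=49+72=121 → 262/383 = 0.68407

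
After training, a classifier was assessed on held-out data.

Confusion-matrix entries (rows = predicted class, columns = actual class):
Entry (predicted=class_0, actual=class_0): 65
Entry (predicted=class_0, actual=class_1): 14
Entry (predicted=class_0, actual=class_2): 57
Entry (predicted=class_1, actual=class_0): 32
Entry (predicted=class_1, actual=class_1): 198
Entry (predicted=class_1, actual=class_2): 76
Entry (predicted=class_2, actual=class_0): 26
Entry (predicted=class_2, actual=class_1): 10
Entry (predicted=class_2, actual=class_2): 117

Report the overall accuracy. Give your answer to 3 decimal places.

Accuracy = trace / total = (65+198+117=380) / 595 = 380/595 = 0.639

0.639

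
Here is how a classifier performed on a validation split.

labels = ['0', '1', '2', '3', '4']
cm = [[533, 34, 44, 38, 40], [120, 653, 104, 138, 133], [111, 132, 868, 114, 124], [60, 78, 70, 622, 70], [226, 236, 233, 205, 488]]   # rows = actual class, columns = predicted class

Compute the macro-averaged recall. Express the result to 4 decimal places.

0.6057

Per-class recall (TP/(TP+FN)):
  0: TP=533, FN=34+44+38+40=156 → 533/689 = 0.77358
  1: TP=653, FN=120+104+138+133=495 → 653/1148 = 0.56882
  2: TP=868, FN=111+132+114+124=481 → 868/1349 = 0.64344
  3: TP=622, FN=60+78+70+70=278 → 622/900 = 0.69111
  4: TP=488, FN=226+236+233+205=900 → 488/1388 = 0.35159
Macro-recall = mean = (0.77358 + 0.56882 + 0.64344 + 0.69111 + 0.35159) / 5 = 0.6057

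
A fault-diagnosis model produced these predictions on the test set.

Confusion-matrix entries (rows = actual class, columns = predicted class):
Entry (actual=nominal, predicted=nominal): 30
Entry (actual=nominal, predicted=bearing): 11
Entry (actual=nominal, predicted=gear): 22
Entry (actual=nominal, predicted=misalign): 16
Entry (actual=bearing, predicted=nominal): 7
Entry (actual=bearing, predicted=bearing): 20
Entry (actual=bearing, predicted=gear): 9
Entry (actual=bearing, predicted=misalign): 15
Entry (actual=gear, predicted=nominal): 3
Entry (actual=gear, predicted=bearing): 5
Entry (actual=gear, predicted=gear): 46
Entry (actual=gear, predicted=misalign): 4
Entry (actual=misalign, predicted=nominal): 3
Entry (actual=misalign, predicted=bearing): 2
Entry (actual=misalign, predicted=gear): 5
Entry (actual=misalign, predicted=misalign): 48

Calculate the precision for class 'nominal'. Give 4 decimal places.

Treat 'nominal' as positive and all other classes as negative.
precision = TP/(TP+FP).
nominal: TP=30, FP=7+3+3=13 → 30/43 = 0.69767

0.6977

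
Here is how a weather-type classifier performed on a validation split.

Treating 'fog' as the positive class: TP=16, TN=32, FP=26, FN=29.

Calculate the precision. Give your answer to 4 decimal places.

0.3810

Precision = TP/(TP+FP) = 16/(16+26) = 16/42 = 0.3810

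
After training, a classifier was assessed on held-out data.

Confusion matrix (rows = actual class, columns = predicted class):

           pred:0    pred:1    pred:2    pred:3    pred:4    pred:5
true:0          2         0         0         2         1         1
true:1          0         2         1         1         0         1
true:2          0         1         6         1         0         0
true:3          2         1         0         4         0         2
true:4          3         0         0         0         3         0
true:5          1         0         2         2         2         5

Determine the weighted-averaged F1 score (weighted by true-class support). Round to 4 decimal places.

0.4802

Per-class F1 score (2·TP/(2·TP+FP+FN)):
  0: TP=2, FP=0+0+2+3+1=6, FN=0+0+2+1+1=4 → 4/14 = 0.28571
  1: TP=2, FP=0+1+1+0+0=2, FN=0+1+1+0+1=3 → 4/9 = 0.44444
  2: TP=6, FP=0+1+0+0+2=3, FN=0+1+1+0+0=2 → 12/17 = 0.70588
  3: TP=4, FP=2+1+1+0+2=6, FN=2+1+0+0+2=5 → 8/19 = 0.42105
  4: TP=3, FP=1+0+0+0+2=3, FN=3+0+0+0+0=3 → 6/12 = 0.50000
  5: TP=5, FP=1+1+0+2+0=4, FN=1+0+2+2+2=7 → 10/21 = 0.47619
Weighted-F1 score = Σ (supportᵢ/N)·F1 scoreᵢ with N=46: (6/46)·0.28571 + (5/46)·0.44444 + (8/46)·0.70588 + (9/46)·0.42105 + (6/46)·0.50000 + (12/46)·0.47619 = 0.4802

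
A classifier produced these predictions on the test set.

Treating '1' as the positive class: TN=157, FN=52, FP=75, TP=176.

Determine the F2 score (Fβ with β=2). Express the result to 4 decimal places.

Fβ = (1+β²)·TP / ((1+β²)·TP + β²·FN + FP), with β²=4
= 5·176 / (5·176 + 4·52 + 75) = 0.7567

0.7567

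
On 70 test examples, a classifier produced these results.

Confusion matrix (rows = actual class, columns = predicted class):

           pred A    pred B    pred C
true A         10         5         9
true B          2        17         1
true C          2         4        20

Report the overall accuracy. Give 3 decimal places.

0.671

Accuracy = trace / total = (10+17+20=47) / 70 = 47/70 = 0.671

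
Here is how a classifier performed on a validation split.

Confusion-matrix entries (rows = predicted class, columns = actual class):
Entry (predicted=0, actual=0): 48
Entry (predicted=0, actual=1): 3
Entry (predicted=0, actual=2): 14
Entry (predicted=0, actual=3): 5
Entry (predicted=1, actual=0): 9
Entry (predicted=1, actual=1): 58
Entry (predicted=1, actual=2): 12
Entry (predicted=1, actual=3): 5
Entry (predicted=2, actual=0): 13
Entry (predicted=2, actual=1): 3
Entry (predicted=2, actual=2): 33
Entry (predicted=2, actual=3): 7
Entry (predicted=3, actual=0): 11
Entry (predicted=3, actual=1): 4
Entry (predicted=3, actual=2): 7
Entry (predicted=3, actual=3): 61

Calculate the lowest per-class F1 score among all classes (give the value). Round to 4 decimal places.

0.5410

Per-class F1 score (2·TP/(2·TP+FP+FN)):
  0: TP=48, FP=3+14+5=22, FN=9+13+11=33 → 96/151 = 0.63576
  1: TP=58, FP=9+12+5=26, FN=3+3+4=10 → 116/152 = 0.76316
  2: TP=33, FP=13+3+7=23, FN=14+12+7=33 → 66/122 = 0.54098
  3: TP=61, FP=11+4+7=22, FN=5+5+7=17 → 122/161 = 0.75776
Lowest is class '2' with F1 score = 0.5410.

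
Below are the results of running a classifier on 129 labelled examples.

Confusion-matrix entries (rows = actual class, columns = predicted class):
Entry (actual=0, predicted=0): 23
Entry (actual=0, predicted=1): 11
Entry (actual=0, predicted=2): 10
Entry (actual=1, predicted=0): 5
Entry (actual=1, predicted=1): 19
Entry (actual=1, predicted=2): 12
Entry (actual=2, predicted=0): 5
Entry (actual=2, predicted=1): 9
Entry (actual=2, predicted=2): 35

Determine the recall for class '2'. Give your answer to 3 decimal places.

recall = TP/(TP+FN).
2: TP=35, FN=5+9=14 → 35/49 = 0.7143

0.714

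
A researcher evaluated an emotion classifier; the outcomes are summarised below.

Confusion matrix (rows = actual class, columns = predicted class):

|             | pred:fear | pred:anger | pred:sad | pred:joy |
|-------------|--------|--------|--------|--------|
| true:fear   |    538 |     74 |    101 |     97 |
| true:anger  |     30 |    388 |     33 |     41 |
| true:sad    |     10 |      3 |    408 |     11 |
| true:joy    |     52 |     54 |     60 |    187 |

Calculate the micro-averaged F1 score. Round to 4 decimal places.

0.7288

Micro-averaging pools counts across classes: ΣTP=1521, ΣFP=566, ΣFN=566.
Micro-F1 score = 2·TP/(2·TP+FP+FN) on pooled counts = 0.7288 (equals overall accuracy in single-label multiclass).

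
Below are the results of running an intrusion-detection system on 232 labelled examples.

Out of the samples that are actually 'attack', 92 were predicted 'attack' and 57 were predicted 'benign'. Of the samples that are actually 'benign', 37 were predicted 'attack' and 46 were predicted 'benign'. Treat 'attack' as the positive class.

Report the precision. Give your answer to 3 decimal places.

Precision = TP/(TP+FP) = 92/(92+37) = 92/129 = 0.713

0.713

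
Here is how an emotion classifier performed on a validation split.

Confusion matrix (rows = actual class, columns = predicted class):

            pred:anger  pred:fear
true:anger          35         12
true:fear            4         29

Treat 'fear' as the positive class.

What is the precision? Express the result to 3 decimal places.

Precision = TP/(TP+FP) = 29/(29+12) = 29/41 = 0.707

0.707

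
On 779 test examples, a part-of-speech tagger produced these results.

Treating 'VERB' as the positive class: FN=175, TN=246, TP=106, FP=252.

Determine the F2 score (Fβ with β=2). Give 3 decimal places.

0.358

Fβ = (1+β²)·TP / ((1+β²)·TP + β²·FN + FP), with β²=4
= 5·106 / (5·106 + 4·175 + 252) = 0.358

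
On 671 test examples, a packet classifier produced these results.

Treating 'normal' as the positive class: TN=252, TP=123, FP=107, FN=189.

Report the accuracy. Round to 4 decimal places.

Accuracy = (TP+TN)/N = (123+252)/671 = 0.5589

0.5589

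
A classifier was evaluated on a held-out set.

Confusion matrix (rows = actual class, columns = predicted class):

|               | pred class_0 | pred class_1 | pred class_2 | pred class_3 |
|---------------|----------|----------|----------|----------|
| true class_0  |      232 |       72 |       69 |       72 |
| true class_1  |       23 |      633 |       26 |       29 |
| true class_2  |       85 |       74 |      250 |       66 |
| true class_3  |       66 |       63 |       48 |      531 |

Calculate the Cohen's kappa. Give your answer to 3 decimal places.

0.596

Observed agreement pₒ = trace/N = 1646/2339 = 0.7037
Expected agreement pₑ = Σ (rowᵢ·colᵢ)/N² = (445·406 + 711·842 + 475·393 + 708·698)/2339² = 0.2669
κ = (pₒ − pₑ)/(1 − pₑ) = (0.7037 − 0.2669)/(1 − 0.2669) = 0.596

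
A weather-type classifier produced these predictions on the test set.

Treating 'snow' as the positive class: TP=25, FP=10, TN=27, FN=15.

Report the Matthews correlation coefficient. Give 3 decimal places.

0.356

MCC = (TP·TN − FP·FN) / √((TP+FP)(TP+FN)(TN+FP)(TN+FN))
Numerator = 25·27 − 10·15 = 525
Denominator = √(35·40·37·42) = √2175600 = 1474.9915
MCC = 525 / 1474.9915 = 0.356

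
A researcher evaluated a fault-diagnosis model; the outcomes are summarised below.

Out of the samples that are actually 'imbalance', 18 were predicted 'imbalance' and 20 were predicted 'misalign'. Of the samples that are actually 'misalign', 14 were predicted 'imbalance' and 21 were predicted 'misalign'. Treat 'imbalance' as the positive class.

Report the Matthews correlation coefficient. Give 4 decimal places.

0.0742

MCC = (TP·TN − FP·FN) / √((TP+FP)(TP+FN)(TN+FP)(TN+FN))
Numerator = 18·21 − 14·20 = 98
Denominator = √(32·38·35·41) = √1744960 = 1320.9693
MCC = 98 / 1320.9693 = 0.0742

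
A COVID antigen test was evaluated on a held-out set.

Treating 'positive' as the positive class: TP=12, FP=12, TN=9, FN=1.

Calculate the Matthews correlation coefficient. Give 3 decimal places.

0.375

MCC = (TP·TN − FP·FN) / √((TP+FP)(TP+FN)(TN+FP)(TN+FN))
Numerator = 12·9 − 12·1 = 96
Denominator = √(24·13·21·10) = √65520 = 255.9687
MCC = 96 / 255.9687 = 0.375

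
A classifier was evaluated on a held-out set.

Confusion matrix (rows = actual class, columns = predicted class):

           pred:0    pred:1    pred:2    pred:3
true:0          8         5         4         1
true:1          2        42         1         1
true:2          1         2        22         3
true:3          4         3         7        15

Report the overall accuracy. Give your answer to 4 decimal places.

Accuracy = trace / total = (8+42+22+15=87) / 121 = 87/121 = 0.7190

0.7190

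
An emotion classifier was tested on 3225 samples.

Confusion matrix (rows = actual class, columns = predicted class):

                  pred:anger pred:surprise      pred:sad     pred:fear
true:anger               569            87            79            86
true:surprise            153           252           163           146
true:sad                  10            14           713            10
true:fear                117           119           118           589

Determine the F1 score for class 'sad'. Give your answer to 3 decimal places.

Take TP from the diagonal, FP from the rest of the 'sad' prediction marginal, FN from the rest of the 'sad' actual marginal.
F1 score = 2·TP/(2·TP+FP+FN).
sad: TP=713, FP=79+163+118=360, FN=10+14+10=34 → 1426/1820 = 0.7835

0.784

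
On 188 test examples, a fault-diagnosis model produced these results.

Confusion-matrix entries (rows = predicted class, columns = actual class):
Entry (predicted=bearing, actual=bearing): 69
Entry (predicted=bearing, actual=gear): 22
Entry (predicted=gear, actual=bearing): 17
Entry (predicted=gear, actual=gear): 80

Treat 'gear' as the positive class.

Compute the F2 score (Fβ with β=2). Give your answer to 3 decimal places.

Fβ = (1+β²)·TP / ((1+β²)·TP + β²·FN + FP), with β²=4
= 5·80 / (5·80 + 4·22 + 17) = 0.792

0.792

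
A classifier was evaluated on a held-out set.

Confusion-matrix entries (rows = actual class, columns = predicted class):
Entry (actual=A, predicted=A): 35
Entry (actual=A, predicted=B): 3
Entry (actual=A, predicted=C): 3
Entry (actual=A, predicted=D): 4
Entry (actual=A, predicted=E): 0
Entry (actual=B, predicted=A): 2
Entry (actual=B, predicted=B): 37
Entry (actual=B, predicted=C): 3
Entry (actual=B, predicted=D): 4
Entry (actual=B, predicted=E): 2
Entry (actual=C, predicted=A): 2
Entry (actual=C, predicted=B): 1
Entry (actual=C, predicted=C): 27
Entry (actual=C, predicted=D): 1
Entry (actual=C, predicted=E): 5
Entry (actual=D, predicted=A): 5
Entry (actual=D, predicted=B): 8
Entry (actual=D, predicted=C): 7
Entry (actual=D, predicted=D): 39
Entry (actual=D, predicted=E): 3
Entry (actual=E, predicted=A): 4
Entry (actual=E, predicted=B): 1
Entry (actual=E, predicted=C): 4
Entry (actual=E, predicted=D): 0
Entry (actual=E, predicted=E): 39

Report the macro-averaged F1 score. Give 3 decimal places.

Per-class F1 score (2·TP/(2·TP+FP+FN)):
  A: TP=35, FP=2+2+5+4=13, FN=3+3+4+0=10 → 70/93 = 0.7527
  B: TP=37, FP=3+1+8+1=13, FN=2+3+4+2=11 → 74/98 = 0.7551
  C: TP=27, FP=3+3+7+4=17, FN=2+1+1+5=9 → 54/80 = 0.6750
  D: TP=39, FP=4+4+1+0=9, FN=5+8+7+3=23 → 78/110 = 0.7091
  E: TP=39, FP=0+2+5+3=10, FN=4+1+4+0=9 → 78/97 = 0.8041
Macro-F1 score = mean = (0.7527 + 0.7551 + 0.6750 + 0.7091 + 0.8041) / 5 = 0.739

0.739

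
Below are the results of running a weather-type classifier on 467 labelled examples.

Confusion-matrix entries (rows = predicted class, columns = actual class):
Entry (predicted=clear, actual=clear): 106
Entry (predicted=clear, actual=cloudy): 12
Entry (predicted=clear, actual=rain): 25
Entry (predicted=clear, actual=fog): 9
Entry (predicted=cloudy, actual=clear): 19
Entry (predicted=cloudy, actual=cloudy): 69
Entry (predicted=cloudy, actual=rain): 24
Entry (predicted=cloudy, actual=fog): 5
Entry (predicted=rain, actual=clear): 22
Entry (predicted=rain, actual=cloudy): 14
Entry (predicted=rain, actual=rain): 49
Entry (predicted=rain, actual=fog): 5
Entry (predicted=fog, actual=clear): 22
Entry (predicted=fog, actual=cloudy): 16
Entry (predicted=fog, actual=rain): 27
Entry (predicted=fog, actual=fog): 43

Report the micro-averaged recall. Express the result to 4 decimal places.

0.5717

Micro-averaging pools counts across classes: ΣTP=267, ΣFP=200, ΣFN=200.
Micro-recall = TP/(TP+FN) on pooled counts = 0.5717 (equals overall accuracy in single-label multiclass).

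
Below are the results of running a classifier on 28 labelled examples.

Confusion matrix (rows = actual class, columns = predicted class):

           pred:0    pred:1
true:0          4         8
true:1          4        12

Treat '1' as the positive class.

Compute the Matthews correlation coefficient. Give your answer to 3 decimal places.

MCC = (TP·TN − FP·FN) / √((TP+FP)(TP+FN)(TN+FP)(TN+FN))
Numerator = 12·4 − 8·4 = 16
Denominator = √(20·16·12·8) = √30720 = 175.2712
MCC = 16 / 175.2712 = 0.091

0.091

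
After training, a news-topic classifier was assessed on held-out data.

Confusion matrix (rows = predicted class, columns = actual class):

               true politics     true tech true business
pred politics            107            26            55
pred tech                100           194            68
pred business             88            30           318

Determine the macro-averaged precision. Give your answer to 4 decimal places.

Per-class precision (TP/(TP+FP)):
  politics: TP=107, FP=26+55=81 → 107/188 = 0.56915
  tech: TP=194, FP=100+68=168 → 194/362 = 0.53591
  business: TP=318, FP=88+30=118 → 318/436 = 0.72936
Macro-precision = mean = (0.56915 + 0.53591 + 0.72936) / 3 = 0.6115

0.6115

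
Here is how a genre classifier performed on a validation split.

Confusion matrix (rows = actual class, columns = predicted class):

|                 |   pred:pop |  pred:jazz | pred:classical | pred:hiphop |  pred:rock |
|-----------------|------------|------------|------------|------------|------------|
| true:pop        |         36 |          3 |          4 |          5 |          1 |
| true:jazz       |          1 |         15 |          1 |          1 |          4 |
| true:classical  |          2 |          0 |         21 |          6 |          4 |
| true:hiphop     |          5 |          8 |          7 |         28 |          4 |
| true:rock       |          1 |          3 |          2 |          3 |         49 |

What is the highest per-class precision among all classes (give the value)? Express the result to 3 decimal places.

0.800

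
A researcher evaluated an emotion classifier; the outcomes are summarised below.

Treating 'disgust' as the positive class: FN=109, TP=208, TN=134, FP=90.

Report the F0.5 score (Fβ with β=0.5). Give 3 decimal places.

Fβ = (1+β²)·TP / ((1+β²)·TP + β²·FN + FP), with β²=1/4
= 1.25·208 / (1.25·208 + 0.25·109 + 90) = 0.689

0.689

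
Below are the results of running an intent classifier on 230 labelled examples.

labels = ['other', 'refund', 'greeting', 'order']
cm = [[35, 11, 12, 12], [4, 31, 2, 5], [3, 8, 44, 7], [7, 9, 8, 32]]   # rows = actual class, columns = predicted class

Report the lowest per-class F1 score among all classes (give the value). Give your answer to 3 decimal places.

0.571

Per-class F1 score (2·TP/(2·TP+FP+FN)):
  other: TP=35, FP=4+3+7=14, FN=11+12+12=35 → 70/119 = 0.5882
  refund: TP=31, FP=11+8+9=28, FN=4+2+5=11 → 62/101 = 0.6139
  greeting: TP=44, FP=12+2+8=22, FN=3+8+7=18 → 88/128 = 0.6875
  order: TP=32, FP=12+5+7=24, FN=7+9+8=24 → 64/112 = 0.5714
Lowest is class 'order' with F1 score = 0.571.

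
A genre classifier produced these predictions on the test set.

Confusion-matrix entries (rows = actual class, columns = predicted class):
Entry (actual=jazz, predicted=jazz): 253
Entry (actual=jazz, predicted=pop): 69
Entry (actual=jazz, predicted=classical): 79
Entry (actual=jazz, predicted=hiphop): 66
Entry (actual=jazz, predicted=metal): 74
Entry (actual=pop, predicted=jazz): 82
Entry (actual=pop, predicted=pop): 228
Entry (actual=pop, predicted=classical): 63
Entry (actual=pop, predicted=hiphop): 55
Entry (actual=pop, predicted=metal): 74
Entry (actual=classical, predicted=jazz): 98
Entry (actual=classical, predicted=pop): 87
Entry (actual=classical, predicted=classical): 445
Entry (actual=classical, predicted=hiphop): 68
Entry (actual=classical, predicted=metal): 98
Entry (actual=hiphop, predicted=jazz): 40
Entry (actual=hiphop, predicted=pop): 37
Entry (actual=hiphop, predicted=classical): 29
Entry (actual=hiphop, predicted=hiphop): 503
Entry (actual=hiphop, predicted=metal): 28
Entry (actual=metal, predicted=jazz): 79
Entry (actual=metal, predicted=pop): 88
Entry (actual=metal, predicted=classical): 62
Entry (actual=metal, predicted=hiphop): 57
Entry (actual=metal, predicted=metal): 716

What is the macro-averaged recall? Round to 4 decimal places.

0.5970

Per-class recall (TP/(TP+FN)):
  jazz: TP=253, FN=69+79+66+74=288 → 253/541 = 0.46765
  pop: TP=228, FN=82+63+55+74=274 → 228/502 = 0.45418
  classical: TP=445, FN=98+87+68+98=351 → 445/796 = 0.55905
  hiphop: TP=503, FN=40+37+29+28=134 → 503/637 = 0.78964
  metal: TP=716, FN=79+88+62+57=286 → 716/1002 = 0.71457
Macro-recall = mean = (0.46765 + 0.45418 + 0.55905 + 0.78964 + 0.71457) / 5 = 0.5970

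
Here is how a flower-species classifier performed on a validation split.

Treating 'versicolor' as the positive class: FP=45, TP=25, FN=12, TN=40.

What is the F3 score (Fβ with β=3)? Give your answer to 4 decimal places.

Fβ = (1+β²)·TP / ((1+β²)·TP + β²·FN + FP), with β²=9
= 10·25 / (10·25 + 9·12 + 45) = 0.6203

0.6203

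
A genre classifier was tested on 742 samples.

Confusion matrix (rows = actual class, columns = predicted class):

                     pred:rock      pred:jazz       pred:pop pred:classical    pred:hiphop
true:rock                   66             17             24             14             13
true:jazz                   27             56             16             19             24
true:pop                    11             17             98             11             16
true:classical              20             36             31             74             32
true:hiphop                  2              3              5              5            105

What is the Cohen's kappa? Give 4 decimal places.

0.4245

Observed agreement pₒ = trace/N = 399/742 = 0.53774
Expected agreement pₑ = Σ (rowᵢ·colᵢ)/N² = (134·126 + 142·129 + 153·174 + 193·123 + 120·190)/742² = 0.19682
κ = (pₒ − pₑ)/(1 − pₑ) = (0.53774 − 0.19682)/(1 − 0.19682) = 0.4245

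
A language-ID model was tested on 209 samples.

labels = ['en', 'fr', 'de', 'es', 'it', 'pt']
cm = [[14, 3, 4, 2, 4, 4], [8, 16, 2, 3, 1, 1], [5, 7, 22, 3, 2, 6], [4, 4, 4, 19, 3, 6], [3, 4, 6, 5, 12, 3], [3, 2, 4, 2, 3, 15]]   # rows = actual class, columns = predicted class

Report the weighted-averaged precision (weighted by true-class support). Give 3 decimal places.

Per-class precision (TP/(TP+FP)):
  en: TP=14, FP=8+5+4+3+3=23 → 14/37 = 0.3784
  fr: TP=16, FP=3+7+4+4+2=20 → 16/36 = 0.4444
  de: TP=22, FP=4+2+4+6+4=20 → 22/42 = 0.5238
  es: TP=19, FP=2+3+3+5+2=15 → 19/34 = 0.5588
  it: TP=12, FP=4+1+2+3+3=13 → 12/25 = 0.4800
  pt: TP=15, FP=4+1+6+6+3=20 → 15/35 = 0.4286
Weighted-precision = Σ (supportᵢ/N)·precisionᵢ with N=209: (31/209)·0.3784 + (31/209)·0.4444 + (45/209)·0.5238 + (40/209)·0.5588 + (33/209)·0.4800 + (29/209)·0.4286 = 0.477

0.477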